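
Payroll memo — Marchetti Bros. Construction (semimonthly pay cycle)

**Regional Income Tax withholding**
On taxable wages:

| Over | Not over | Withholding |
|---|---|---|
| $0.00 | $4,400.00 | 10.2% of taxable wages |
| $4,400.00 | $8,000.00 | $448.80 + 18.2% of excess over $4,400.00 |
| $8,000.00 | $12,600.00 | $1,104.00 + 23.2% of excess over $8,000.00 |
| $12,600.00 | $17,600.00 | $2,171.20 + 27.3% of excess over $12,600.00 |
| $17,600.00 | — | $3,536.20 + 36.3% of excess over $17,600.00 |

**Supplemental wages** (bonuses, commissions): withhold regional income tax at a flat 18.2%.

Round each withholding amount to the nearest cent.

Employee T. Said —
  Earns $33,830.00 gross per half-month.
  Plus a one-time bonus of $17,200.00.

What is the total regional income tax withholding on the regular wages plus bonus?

$12,558.09

Regional Income Tax: taxable = $33,830.00
  $3,536.20 + 36.3% × ($33,830.00 − $17,600.00) = $3,536.20 + 36.3% × $16,230.00 = $9,427.69
Supplemental (18.2% flat on bonus): 18.2% × $17,200.00 = $3,130.40
Total regional income tax: $9,427.69 + $3,130.40 = $12,558.09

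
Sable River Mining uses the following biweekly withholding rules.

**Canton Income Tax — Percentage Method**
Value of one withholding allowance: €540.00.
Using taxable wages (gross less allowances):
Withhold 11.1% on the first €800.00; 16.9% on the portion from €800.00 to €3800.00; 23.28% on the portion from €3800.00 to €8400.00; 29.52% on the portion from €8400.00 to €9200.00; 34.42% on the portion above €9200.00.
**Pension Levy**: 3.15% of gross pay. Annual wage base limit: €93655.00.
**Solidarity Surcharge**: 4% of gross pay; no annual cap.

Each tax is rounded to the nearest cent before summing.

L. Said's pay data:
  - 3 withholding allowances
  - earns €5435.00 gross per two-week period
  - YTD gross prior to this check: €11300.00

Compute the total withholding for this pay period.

Canton Income Tax: taxable = €5435.00 − 3×€540.00 = €3815.00
  €595.80 + 23.28% × (€3815.00 − €3800.00) = €595.80 + 23.28% × €15.00 = €599.29
Pension Levy: 3.15% × €5435.00 = €171.20
Solidarity Surcharge: 4% × €5435.00 = €217.40
Total: €599.29 + €171.20 + €217.40 = €987.89

€987.89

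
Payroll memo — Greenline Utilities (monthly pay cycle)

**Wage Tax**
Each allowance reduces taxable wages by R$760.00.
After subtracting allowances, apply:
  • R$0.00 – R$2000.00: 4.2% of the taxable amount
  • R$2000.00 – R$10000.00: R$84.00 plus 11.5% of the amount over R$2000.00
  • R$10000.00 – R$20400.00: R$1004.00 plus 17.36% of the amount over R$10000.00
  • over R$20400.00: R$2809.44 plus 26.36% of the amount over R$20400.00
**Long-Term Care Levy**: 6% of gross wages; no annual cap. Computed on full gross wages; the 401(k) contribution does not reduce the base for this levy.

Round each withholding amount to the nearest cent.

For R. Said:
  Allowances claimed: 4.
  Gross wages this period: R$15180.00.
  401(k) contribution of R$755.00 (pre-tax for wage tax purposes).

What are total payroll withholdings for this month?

Wage Tax: taxable = R$15180.00 − R$755.00 − 4×R$760.00 = R$11385.00
  R$1004.00 + 17.36% × (R$11385.00 − R$10000.00) = R$1004.00 + 17.36% × R$1385.00 = R$1244.44
Long-Term Care Levy: 6% × R$15180.00 = R$910.80
Total: R$1244.44 + R$910.80 = R$2155.24

R$2155.24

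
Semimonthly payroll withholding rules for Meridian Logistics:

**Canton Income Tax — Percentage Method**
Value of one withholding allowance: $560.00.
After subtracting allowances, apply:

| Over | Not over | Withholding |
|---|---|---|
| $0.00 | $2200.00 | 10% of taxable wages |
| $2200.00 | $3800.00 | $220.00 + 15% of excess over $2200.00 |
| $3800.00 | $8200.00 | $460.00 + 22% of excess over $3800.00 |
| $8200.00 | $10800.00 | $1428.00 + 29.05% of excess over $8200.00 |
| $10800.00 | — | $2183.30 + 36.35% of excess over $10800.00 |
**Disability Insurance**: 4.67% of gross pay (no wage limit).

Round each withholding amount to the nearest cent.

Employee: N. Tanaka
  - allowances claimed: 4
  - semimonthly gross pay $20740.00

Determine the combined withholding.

$5950.81

Canton Income Tax: taxable = $20740.00 − 4×$560.00 = $18500.00
  $2183.30 + 36.35% × ($18500.00 − $10800.00) = $2183.30 + 36.35% × $7700.00 = $4982.25
Disability Insurance: 4.67% × $20740.00 = $968.56
Total: $4982.25 + $968.56 = $5950.81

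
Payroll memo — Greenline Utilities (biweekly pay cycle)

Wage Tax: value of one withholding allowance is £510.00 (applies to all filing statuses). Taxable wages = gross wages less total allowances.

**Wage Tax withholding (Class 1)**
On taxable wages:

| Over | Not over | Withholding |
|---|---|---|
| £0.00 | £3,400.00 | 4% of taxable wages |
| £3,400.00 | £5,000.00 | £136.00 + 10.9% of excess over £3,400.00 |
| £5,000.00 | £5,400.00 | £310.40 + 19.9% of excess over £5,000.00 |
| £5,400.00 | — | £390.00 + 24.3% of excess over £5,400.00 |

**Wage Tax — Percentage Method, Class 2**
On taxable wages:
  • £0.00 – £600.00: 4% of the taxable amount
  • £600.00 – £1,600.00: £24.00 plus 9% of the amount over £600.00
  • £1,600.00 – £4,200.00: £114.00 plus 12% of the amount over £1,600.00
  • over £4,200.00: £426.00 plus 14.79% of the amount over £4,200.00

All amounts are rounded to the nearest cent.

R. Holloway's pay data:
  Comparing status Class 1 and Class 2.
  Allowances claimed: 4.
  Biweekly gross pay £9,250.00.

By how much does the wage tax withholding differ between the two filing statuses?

£41.35

Wage Tax (Class 1): taxable = £9,250.00 − 4×£510.00 = £7,210.00
  £390.00 + 24.3% × (£7,210.00 − £5,400.00) = £390.00 + 24.3% × £1,810.00 = £829.83
Wage Tax (Class 2): taxable = £9,250.00 − 4×£510.00 = £7,210.00
  £426.00 + 14.79% × (£7,210.00 − £4,200.00) = £426.00 + 14.79% × £3,010.00 = £871.18
Difference: |£829.83 − £871.18| = £41.35 (higher under Class 2)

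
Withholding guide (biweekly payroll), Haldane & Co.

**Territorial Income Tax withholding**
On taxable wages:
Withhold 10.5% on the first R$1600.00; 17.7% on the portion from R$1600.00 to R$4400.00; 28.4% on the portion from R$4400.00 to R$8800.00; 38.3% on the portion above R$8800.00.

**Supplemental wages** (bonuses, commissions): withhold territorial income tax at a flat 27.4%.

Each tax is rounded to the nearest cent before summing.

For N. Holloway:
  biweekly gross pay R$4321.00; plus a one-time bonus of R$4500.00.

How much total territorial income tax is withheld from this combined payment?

R$1882.62

Territorial Income Tax: taxable = R$4321.00
  R$168.00 + 17.7% × (R$4321.00 − R$1600.00) = R$168.00 + 17.7% × R$2721.00 = R$649.62
Supplemental (27.4% flat on bonus): 27.4% × R$4500.00 = R$1233.00
Total territorial income tax: R$649.62 + R$1233.00 = R$1882.62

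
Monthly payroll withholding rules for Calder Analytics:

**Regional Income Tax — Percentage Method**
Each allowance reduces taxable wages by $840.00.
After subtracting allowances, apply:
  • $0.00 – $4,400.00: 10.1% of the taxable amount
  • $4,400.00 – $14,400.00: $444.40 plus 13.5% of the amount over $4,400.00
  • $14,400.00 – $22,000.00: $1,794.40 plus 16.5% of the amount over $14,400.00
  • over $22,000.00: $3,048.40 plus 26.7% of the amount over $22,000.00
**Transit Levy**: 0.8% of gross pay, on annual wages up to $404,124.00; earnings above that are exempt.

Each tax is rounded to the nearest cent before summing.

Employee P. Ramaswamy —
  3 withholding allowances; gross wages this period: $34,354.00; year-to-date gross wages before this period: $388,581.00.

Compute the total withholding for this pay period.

$5,798.42

Regional Income Tax: taxable = $34,354.00 − 3×$840.00 = $31,834.00
  $3,048.40 + 26.7% × ($31,834.00 − $22,000.00) = $3,048.40 + 26.7% × $9,834.00 = $5,674.08
Transit Levy: cap $404,124.00 − YTD $388,581.00 = $15,543.00 subject; 0.8% × $15,543.00 = $124.34
Total: $5,674.08 + $124.34 = $5,798.42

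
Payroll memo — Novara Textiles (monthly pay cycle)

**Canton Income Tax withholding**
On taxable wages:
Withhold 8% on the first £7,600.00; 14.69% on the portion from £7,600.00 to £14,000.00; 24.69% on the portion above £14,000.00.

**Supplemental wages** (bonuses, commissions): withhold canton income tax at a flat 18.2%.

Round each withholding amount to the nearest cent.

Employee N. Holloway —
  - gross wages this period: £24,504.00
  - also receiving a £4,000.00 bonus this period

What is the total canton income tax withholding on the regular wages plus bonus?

£4,869.60

Canton Income Tax: taxable = £24,504.00
  £1,548.16 + 24.69% × (£24,504.00 − £14,000.00) = £1,548.16 + 24.69% × £10,504.00 = £4,141.60
Supplemental (18.2% flat on bonus): 18.2% × £4,000.00 = £728.00
Total canton income tax: £4,141.60 + £728.00 = £4,869.60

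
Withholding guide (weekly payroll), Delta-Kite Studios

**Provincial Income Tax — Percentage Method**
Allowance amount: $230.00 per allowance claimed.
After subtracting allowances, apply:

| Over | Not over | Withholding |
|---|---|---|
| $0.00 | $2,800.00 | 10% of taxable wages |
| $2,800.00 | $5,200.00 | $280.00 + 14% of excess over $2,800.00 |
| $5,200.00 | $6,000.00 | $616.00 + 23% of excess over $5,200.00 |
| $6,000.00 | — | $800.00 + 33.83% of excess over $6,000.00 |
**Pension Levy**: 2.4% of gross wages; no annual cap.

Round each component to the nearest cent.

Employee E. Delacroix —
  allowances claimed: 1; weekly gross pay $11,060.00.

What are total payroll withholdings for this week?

$2,699.43

Provincial Income Tax: taxable = $11,060.00 − 1×$230.00 = $10,830.00
  $800.00 + 33.83% × ($10,830.00 − $6,000.00) = $800.00 + 33.83% × $4,830.00 = $2,433.99
Pension Levy: 2.4% × $11,060.00 = $265.44
Total: $2,433.99 + $265.44 = $2,699.43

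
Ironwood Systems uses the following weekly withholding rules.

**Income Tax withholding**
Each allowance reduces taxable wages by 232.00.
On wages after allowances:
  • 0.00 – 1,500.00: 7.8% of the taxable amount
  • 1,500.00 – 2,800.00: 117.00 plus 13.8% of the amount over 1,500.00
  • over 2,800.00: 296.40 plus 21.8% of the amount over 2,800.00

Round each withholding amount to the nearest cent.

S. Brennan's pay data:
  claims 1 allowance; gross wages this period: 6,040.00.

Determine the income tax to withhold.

952.14

Income Tax: taxable = 6,040.00 − 1×232.00 = 5,808.00
  296.40 + 21.8% × (5,808.00 − 2,800.00) = 296.40 + 21.8% × 3,008.00 = 952.14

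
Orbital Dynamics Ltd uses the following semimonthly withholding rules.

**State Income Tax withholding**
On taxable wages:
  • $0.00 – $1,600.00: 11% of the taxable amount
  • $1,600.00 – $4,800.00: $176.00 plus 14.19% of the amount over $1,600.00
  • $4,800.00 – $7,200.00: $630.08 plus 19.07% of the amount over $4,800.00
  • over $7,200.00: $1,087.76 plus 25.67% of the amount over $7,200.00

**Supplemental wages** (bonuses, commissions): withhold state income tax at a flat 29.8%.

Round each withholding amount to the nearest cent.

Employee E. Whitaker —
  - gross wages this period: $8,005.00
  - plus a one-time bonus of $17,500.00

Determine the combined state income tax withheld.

$6,509.40

State Income Tax: taxable = $8,005.00
  $1,087.76 + 25.67% × ($8,005.00 − $7,200.00) = $1,087.76 + 25.67% × $805.00 = $1,294.40
Supplemental (29.8% flat on bonus): 29.8% × $17,500.00 = $5,215.00
Total state income tax: $1,294.40 + $5,215.00 = $6,509.40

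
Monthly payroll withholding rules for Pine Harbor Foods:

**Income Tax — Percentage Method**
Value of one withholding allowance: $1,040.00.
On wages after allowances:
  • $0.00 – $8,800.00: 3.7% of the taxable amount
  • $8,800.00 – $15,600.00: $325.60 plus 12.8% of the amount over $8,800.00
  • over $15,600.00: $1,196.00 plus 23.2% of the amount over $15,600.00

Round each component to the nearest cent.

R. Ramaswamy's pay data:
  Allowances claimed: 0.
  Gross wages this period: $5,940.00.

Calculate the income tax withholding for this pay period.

Income Tax: taxable = $5,940.00
  3.7% × $5,940.00 = $219.78

$219.78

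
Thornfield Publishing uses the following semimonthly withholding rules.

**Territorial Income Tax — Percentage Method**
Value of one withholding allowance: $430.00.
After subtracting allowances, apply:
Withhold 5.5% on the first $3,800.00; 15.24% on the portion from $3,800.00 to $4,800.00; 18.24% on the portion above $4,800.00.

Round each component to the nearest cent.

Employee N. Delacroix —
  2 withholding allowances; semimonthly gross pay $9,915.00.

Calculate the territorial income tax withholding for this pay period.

$1,137.51

Territorial Income Tax: taxable = $9,915.00 − 2×$430.00 = $9,055.00
  $361.40 + 18.24% × ($9,055.00 − $4,800.00) = $361.40 + 18.24% × $4,255.00 = $1,137.51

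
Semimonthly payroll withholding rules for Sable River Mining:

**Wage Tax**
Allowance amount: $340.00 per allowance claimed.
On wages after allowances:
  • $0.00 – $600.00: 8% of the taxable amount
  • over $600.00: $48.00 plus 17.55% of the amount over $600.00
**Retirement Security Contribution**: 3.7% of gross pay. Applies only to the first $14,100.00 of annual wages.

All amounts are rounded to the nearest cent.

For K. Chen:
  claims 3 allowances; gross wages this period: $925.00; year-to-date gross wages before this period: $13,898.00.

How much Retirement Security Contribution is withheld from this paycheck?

$7.47

Retirement Security Contribution: cap $14,100.00 − YTD $13,898.00 = $202.00 subject; 3.7% × $202.00 = $7.47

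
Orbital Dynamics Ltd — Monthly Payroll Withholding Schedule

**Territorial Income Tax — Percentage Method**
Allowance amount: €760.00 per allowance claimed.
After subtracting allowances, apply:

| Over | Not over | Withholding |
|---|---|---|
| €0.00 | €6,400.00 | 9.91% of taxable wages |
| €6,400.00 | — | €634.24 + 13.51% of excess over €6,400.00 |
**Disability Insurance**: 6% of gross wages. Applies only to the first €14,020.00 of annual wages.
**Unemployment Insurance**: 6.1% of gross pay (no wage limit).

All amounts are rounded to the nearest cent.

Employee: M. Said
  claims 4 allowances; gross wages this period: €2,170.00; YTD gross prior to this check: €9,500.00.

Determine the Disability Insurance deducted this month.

Disability Insurance: 6% × €2,170.00 = €130.20

€130.20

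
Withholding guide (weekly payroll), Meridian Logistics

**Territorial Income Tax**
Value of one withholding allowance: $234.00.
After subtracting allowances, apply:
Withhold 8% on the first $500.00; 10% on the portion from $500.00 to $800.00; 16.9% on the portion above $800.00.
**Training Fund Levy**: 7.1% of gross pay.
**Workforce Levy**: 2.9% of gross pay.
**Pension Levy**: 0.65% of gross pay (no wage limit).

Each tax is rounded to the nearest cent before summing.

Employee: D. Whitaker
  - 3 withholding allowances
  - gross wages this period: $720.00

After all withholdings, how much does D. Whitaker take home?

Territorial Income Tax: taxable = $720.00 − 3×$234.00 = $18.00
  8% × $18.00 = $1.44
Training Fund Levy: 7.1% × $720.00 = $51.12
Workforce Levy: 2.9% × $720.00 = $20.88
Pension Levy: 0.65% × $720.00 = $4.68
Total withheld: $1.44 + $51.12 + $20.88 + $4.68 = $78.12
Net pay: $720.00 − $78.12 = $641.88

$641.88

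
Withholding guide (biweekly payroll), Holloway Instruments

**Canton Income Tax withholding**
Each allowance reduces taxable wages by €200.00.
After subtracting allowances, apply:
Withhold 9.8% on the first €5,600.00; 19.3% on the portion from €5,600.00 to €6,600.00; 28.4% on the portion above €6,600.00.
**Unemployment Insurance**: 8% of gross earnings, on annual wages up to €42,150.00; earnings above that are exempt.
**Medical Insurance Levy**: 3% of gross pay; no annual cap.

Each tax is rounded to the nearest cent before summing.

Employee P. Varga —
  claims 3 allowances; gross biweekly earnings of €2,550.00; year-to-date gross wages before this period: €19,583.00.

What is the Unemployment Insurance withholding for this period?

Unemployment Insurance: 8% × €2,550.00 = €204.00

€204.00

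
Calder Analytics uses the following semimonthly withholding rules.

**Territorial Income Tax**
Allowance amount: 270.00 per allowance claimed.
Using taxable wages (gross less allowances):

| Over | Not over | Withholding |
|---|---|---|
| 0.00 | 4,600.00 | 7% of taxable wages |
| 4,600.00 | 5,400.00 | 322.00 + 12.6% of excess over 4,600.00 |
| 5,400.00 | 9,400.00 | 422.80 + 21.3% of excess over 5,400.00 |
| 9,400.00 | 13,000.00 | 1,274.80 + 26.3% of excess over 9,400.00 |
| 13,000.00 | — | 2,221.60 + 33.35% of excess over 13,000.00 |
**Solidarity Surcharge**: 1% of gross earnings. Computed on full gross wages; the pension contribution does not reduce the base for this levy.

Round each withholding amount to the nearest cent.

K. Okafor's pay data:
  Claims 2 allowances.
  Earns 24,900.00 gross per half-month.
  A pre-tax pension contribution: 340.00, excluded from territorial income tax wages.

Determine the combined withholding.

6,145.77

Territorial Income Tax: taxable = 24,900.00 − 340.00 − 2×270.00 = 24,020.00
  2,221.60 + 33.35% × (24,020.00 − 13,000.00) = 2,221.60 + 33.35% × 11,020.00 = 5,896.77
Solidarity Surcharge: 1% × 24,900.00 = 249.00
Total: 5,896.77 + 249.00 = 6,145.77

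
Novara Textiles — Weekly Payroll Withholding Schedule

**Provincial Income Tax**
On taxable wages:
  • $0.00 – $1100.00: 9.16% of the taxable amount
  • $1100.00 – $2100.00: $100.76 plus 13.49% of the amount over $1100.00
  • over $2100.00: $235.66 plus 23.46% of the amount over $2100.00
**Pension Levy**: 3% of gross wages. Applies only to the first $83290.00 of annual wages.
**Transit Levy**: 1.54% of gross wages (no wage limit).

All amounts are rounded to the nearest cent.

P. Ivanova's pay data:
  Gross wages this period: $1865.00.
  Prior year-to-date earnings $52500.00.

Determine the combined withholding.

Provincial Income Tax: taxable = $1865.00
  $100.76 + 13.49% × ($1865.00 − $1100.00) = $100.76 + 13.49% × $765.00 = $203.96
Pension Levy: 3% × $1865.00 = $55.95
Transit Levy: 1.54% × $1865.00 = $28.72
Total: $203.96 + $55.95 + $28.72 = $288.63

$288.63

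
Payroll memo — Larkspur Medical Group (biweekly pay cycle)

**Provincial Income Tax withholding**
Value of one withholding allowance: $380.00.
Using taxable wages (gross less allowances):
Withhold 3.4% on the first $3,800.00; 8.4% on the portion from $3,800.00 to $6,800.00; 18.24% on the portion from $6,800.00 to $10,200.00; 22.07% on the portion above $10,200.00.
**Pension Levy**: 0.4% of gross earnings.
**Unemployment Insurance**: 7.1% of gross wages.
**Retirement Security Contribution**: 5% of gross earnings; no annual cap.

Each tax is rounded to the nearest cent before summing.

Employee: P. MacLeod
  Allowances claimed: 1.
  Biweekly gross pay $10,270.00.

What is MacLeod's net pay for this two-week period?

$8,041.43

Provincial Income Tax: taxable = $10,270.00 − 1×$380.00 = $9,890.00
  $381.20 + 18.24% × ($9,890.00 − $6,800.00) = $381.20 + 18.24% × $3,090.00 = $944.82
Pension Levy: 0.4% × $10,270.00 = $41.08
Unemployment Insurance: 7.1% × $10,270.00 = $729.17
Retirement Security Contribution: 5% × $10,270.00 = $513.50
Total withheld: $944.82 + $41.08 + $729.17 + $513.50 = $2,228.57
Net pay: $10,270.00 − $2,228.57 = $8,041.43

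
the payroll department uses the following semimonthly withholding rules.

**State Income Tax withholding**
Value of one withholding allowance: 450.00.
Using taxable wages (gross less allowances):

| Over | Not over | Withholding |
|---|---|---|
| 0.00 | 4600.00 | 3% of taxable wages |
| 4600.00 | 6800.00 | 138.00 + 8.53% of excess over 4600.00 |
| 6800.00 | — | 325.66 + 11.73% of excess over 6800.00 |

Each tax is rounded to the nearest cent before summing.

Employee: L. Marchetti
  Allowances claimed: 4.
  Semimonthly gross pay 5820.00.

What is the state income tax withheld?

120.60

State Income Tax: taxable = 5820.00 − 4×450.00 = 4020.00
  3% × 4020.00 = 120.60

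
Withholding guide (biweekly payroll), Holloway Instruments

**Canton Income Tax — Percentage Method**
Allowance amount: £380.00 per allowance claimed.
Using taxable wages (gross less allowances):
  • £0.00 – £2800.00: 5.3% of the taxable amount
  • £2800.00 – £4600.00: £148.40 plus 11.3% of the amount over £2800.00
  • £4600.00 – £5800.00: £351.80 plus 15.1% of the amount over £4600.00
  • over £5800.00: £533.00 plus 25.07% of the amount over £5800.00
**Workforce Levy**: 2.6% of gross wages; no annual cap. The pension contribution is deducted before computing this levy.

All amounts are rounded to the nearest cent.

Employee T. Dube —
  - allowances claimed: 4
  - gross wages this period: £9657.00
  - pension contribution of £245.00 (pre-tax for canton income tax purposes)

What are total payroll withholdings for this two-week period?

Canton Income Tax: taxable = £9657.00 − £245.00 − 4×£380.00 = £7892.00
  £533.00 + 25.07% × (£7892.00 − £5800.00) = £533.00 + 25.07% × £2092.00 = £1057.46
Workforce Levy: 2.6% × £9412.00 = £244.71
Total: £1057.46 + £244.71 = £1302.17

£1302.17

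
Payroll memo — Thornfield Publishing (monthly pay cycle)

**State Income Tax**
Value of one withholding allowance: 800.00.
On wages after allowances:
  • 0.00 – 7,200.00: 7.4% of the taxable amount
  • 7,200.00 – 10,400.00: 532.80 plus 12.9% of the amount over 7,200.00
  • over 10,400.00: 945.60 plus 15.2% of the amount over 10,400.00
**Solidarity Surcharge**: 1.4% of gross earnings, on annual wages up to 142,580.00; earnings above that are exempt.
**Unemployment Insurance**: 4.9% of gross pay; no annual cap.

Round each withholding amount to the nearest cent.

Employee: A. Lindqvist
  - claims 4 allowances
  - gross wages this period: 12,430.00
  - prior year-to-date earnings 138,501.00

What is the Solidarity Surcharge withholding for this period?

Solidarity Surcharge: cap 142,580.00 − YTD 138,501.00 = 4,079.00 subject; 1.4% × 4,079.00 = 57.11

57.11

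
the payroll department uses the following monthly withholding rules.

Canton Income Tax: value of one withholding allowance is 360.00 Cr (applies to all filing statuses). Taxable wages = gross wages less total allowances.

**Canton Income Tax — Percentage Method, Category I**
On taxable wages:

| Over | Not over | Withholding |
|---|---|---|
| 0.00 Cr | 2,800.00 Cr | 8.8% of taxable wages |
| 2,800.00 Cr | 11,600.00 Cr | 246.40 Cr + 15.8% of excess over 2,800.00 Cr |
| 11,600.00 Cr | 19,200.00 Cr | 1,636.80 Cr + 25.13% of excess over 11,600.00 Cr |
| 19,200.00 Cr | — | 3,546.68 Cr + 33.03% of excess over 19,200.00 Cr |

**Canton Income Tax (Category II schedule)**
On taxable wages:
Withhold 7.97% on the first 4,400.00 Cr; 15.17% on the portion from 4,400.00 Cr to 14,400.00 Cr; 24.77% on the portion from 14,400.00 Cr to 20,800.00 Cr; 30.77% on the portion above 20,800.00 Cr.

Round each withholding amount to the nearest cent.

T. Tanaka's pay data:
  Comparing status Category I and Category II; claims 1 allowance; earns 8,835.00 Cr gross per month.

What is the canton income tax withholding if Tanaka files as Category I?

Canton Income Tax (Category I): taxable = 8,835.00 Cr − 1×360.00 Cr = 8,475.00 Cr
  246.40 Cr + 15.8% × (8,475.00 Cr − 2,800.00 Cr) = 246.40 Cr + 15.8% × 5,675.00 Cr = 1,143.05 Cr

1,143.05 Cr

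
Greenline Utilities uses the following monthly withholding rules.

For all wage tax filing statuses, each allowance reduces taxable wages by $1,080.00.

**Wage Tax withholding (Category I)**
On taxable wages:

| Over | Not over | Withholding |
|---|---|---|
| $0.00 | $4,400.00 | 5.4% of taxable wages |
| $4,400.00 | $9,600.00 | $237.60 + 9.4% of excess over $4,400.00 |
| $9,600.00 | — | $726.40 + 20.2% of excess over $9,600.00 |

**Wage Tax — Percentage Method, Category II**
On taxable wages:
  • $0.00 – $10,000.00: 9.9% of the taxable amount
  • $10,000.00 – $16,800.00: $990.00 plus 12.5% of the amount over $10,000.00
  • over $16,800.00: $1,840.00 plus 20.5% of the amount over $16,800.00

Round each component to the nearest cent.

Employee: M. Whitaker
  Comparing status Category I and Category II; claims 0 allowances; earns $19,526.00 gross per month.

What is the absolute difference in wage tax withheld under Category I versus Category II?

Wage Tax (Category I): taxable = $19,526.00
  $726.40 + 20.2% × ($19,526.00 − $9,600.00) = $726.40 + 20.2% × $9,926.00 = $2,731.45
Wage Tax (Category II): taxable = $19,526.00
  $1,840.00 + 20.5% × ($19,526.00 − $16,800.00) = $1,840.00 + 20.5% × $2,726.00 = $2,398.83
Difference: |$2,731.45 − $2,398.83| = $332.62 (higher under Category I)

$332.62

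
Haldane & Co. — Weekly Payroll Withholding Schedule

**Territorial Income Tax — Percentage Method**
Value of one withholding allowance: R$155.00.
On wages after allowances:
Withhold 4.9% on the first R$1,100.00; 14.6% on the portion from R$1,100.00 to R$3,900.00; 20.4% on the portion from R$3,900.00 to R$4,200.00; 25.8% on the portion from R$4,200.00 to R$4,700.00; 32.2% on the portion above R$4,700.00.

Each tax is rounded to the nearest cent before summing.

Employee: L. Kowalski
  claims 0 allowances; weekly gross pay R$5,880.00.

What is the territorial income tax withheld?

Territorial Income Tax: taxable = R$5,880.00
  R$652.90 + 32.2% × (R$5,880.00 − R$4,700.00) = R$652.90 + 32.2% × R$1,180.00 = R$1,032.86

R$1,032.86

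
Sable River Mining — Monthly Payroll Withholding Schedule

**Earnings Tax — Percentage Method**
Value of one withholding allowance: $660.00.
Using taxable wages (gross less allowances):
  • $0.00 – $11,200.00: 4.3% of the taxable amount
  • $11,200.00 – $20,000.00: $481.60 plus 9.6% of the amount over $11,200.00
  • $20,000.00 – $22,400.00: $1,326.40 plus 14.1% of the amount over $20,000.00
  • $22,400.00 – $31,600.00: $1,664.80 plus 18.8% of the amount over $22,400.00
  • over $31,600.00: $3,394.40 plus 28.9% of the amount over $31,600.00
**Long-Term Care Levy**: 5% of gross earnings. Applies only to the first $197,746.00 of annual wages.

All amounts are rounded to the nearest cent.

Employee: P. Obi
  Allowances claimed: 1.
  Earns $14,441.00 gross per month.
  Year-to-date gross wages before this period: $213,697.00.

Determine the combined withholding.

Earnings Tax: taxable = $14,441.00 − 1×$660.00 = $13,781.00
  $481.60 + 9.6% × ($13,781.00 − $11,200.00) = $481.60 + 9.6% × $2,581.00 = $729.38
Long-Term Care Levy: YTD $213,697.00 ≥ cap $197,746.00 → $0.00
Total: $729.38 + $0.00 = $729.38

$729.38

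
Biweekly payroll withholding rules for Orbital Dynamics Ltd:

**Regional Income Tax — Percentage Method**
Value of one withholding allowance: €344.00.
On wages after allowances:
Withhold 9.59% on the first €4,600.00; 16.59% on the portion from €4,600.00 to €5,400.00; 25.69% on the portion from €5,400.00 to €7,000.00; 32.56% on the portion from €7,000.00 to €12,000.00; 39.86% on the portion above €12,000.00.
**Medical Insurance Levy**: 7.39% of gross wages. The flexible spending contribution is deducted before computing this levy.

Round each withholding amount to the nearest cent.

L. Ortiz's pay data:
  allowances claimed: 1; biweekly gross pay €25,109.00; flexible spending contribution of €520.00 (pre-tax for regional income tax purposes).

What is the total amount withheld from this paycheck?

€9,310.89

Regional Income Tax: taxable = €25,109.00 − €520.00 − 1×€344.00 = €24,245.00
  €2,612.90 + 39.86% × (€24,245.00 − €12,000.00) = €2,612.90 + 39.86% × €12,245.00 = €7,493.76
Medical Insurance Levy: 7.39% × €24,589.00 = €1,817.13
Total: €7,493.76 + €1,817.13 = €9,310.89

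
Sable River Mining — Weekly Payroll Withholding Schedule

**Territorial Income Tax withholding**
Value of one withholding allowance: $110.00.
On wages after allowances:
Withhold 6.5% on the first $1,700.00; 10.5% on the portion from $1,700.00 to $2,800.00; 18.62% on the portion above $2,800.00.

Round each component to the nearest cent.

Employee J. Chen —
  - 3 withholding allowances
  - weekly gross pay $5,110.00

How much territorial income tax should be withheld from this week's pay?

$594.68

Territorial Income Tax: taxable = $5,110.00 − 3×$110.00 = $4,780.00
  $226.00 + 18.62% × ($4,780.00 − $2,800.00) = $226.00 + 18.62% × $1,980.00 = $594.68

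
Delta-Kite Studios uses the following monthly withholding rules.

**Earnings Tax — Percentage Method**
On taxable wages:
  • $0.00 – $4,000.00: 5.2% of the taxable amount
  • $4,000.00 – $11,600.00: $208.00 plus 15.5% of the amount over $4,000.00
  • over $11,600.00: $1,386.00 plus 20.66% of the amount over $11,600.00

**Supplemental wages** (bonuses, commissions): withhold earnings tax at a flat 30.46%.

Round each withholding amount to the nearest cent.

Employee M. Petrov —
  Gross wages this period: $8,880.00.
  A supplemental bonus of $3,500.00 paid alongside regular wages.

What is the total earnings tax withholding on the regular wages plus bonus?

$2,030.50

Earnings Tax: taxable = $8,880.00
  $208.00 + 15.5% × ($8,880.00 − $4,000.00) = $208.00 + 15.5% × $4,880.00 = $964.40
Supplemental (30.46% flat on bonus): 30.46% × $3,500.00 = $1,066.10
Total earnings tax: $964.40 + $1,066.10 = $2,030.50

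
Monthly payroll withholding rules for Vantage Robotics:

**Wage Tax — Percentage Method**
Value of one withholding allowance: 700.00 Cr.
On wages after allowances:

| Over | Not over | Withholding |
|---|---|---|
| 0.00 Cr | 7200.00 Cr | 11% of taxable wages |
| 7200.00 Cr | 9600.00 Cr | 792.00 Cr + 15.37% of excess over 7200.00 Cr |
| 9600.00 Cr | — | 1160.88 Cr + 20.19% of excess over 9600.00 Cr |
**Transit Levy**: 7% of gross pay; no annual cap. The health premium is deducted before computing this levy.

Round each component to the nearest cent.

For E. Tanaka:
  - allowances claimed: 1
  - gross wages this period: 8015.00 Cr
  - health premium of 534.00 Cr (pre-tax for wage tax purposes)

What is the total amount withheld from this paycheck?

Wage Tax: taxable = 8015.00 Cr − 534.00 Cr − 1×700.00 Cr = 6781.00 Cr
  11% × 6781.00 Cr = 745.91 Cr
Transit Levy: 7% × 7481.00 Cr = 523.67 Cr
Total: 745.91 Cr + 523.67 Cr = 1269.58 Cr

1269.58 Cr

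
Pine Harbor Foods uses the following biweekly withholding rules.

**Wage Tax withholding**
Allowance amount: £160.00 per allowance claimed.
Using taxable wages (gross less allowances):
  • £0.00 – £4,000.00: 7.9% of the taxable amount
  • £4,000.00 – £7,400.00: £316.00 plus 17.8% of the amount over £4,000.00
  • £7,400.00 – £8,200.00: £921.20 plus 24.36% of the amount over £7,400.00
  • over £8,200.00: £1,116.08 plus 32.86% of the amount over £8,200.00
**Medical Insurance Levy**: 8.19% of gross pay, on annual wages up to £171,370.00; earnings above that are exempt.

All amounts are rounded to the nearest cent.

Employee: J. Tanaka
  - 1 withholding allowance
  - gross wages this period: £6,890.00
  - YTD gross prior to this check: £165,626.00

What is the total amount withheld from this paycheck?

£1,272.37

Wage Tax: taxable = £6,890.00 − 1×£160.00 = £6,730.00
  £316.00 + 17.8% × (£6,730.00 − £4,000.00) = £316.00 + 17.8% × £2,730.00 = £801.94
Medical Insurance Levy: cap £171,370.00 − YTD £165,626.00 = £5,744.00 subject; 8.19% × £5,744.00 = £470.43
Total: £801.94 + £470.43 = £1,272.37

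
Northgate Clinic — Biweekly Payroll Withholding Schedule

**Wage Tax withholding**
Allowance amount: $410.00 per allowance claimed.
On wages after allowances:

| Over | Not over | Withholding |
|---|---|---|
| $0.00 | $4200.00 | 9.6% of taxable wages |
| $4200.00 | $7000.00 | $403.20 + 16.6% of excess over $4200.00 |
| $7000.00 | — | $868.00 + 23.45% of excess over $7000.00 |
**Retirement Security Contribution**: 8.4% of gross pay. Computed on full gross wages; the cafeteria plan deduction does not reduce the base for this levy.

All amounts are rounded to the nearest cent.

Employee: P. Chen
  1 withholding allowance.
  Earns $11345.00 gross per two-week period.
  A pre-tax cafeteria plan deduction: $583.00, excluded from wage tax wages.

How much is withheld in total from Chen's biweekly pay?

Wage Tax: taxable = $11345.00 − $583.00 − 1×$410.00 = $10352.00
  $868.00 + 23.45% × ($10352.00 − $7000.00) = $868.00 + 23.45% × $3352.00 = $1654.04
Retirement Security Contribution: 8.4% × $11345.00 = $952.98
Total: $1654.04 + $952.98 = $2607.02

$2607.02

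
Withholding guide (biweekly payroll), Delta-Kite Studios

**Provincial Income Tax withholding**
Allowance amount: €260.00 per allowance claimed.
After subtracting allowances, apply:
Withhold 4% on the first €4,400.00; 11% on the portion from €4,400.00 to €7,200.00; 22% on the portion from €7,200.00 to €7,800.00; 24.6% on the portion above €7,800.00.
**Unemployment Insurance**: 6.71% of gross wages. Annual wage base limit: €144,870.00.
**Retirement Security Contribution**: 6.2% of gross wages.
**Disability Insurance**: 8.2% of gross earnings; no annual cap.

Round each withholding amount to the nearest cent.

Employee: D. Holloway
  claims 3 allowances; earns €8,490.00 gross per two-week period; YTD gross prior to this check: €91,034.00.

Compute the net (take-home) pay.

Provincial Income Tax: taxable = €8,490.00 − 3×€260.00 = €7,710.00
  €484.00 + 22% × (€7,710.00 − €7,200.00) = €484.00 + 22% × €510.00 = €596.20
Unemployment Insurance: 6.71% × €8,490.00 = €569.68
Retirement Security Contribution: 6.2% × €8,490.00 = €526.38
Disability Insurance: 8.2% × €8,490.00 = €696.18
Total withheld: €596.20 + €569.68 + €526.38 + €696.18 = €2,388.44
Net pay: €8,490.00 − €2,388.44 = €6,101.56

€6,101.56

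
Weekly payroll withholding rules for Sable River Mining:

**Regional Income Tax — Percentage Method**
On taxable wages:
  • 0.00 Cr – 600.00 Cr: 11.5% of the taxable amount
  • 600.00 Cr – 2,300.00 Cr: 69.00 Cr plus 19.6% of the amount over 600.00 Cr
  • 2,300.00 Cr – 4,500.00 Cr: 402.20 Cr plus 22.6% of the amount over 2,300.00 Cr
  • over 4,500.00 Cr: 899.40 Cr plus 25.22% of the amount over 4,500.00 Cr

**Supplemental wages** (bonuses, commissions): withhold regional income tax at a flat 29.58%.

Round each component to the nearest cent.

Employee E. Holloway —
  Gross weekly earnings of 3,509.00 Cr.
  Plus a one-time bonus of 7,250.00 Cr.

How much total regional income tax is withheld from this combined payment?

2,819.98 Cr

Regional Income Tax: taxable = 3,509.00 Cr
  402.20 Cr + 22.6% × (3,509.00 Cr − 2,300.00 Cr) = 402.20 Cr + 22.6% × 1,209.00 Cr = 675.43 Cr
Supplemental (29.58% flat on bonus): 29.58% × 7,250.00 Cr = 2,144.55 Cr
Total regional income tax: 675.43 Cr + 2,144.55 Cr = 2,819.98 Cr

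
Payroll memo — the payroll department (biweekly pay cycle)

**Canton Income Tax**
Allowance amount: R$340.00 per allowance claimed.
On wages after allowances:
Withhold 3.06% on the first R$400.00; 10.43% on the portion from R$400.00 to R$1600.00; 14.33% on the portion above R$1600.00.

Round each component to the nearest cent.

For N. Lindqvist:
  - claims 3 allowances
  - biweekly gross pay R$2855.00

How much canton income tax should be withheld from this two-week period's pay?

Canton Income Tax: taxable = R$2855.00 − 3×R$340.00 = R$1835.00
  R$137.40 + 14.33% × (R$1835.00 − R$1600.00) = R$137.40 + 14.33% × R$235.00 = R$171.08

R$171.08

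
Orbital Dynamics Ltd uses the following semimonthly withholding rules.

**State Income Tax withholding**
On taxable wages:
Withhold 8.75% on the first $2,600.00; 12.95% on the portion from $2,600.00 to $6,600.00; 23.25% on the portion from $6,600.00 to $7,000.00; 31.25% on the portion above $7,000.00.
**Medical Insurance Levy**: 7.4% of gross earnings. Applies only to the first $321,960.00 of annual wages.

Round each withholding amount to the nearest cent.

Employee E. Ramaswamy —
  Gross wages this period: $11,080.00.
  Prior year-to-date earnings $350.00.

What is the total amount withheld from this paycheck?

State Income Tax: taxable = $11,080.00
  $838.50 + 31.25% × ($11,080.00 − $7,000.00) = $838.50 + 31.25% × $4,080.00 = $2,113.50
Medical Insurance Levy: 7.4% × $11,080.00 = $819.92
Total: $2,113.50 + $819.92 = $2,933.42

$2,933.42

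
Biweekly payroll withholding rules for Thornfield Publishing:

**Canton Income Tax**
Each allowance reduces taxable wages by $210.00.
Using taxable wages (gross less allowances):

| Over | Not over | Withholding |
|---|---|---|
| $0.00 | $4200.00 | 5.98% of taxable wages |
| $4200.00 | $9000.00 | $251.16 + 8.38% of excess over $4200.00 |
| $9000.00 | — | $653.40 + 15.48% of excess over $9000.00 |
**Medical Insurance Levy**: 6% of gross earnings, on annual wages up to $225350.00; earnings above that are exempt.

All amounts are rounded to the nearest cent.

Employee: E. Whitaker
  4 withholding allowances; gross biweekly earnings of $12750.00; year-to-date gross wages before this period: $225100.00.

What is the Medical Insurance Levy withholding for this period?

$15.00

Medical Insurance Levy: cap $225350.00 − YTD $225100.00 = $250.00 subject; 6% × $250.00 = $15.00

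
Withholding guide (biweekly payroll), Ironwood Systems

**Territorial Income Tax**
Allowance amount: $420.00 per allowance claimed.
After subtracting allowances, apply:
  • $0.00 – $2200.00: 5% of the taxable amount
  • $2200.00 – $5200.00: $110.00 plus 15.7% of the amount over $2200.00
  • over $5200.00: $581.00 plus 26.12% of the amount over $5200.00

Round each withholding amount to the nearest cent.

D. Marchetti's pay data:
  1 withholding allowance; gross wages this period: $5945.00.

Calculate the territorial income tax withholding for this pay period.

$665.89

Territorial Income Tax: taxable = $5945.00 − 1×$420.00 = $5525.00
  $581.00 + 26.12% × ($5525.00 − $5200.00) = $581.00 + 26.12% × $325.00 = $665.89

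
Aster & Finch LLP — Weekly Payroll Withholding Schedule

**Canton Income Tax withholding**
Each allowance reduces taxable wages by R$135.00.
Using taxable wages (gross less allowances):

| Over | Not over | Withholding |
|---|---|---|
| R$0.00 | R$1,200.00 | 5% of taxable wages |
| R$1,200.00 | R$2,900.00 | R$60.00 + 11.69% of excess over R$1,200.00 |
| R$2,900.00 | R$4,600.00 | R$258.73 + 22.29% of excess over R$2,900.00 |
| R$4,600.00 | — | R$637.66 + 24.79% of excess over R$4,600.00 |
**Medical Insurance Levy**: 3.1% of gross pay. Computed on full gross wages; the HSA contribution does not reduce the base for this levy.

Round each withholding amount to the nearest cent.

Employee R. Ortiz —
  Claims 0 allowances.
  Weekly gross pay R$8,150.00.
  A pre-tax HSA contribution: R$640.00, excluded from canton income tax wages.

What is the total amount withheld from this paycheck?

R$1,611.70

Canton Income Tax: taxable = R$8,150.00 − R$640.00 = R$7,510.00
  R$637.66 + 24.79% × (R$7,510.00 − R$4,600.00) = R$637.66 + 24.79% × R$2,910.00 = R$1,359.05
Medical Insurance Levy: 3.1% × R$8,150.00 = R$252.65
Total: R$1,359.05 + R$252.65 = R$1,611.70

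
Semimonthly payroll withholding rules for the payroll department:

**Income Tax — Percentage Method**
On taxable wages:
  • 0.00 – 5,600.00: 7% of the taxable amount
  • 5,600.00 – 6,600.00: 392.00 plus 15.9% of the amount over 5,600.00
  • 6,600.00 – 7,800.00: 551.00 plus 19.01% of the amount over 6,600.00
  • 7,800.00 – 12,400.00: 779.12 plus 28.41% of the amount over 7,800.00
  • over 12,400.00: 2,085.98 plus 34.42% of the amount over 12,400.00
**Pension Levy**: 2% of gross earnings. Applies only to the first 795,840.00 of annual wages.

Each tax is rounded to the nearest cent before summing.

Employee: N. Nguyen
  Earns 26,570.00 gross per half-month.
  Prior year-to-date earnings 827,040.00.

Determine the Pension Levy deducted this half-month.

0.00

Pension Levy: YTD 827,040.00 ≥ cap 795,840.00 → 0.00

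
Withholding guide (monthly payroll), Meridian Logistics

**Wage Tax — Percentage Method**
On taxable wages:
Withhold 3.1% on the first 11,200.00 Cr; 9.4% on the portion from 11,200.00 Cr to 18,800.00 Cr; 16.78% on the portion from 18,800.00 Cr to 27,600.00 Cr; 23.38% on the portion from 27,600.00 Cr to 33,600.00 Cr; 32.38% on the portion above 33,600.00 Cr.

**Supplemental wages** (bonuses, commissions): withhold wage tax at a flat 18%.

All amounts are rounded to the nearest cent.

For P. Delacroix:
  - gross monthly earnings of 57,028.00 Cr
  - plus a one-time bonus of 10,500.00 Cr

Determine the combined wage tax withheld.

Wage Tax: taxable = 57,028.00 Cr
  3,941.04 Cr + 32.38% × (57,028.00 Cr − 33,600.00 Cr) = 3,941.04 Cr + 32.38% × 23,428.00 Cr = 11,527.03 Cr
Supplemental (18% flat on bonus): 18% × 10,500.00 Cr = 1,890.00 Cr
Total wage tax: 11,527.03 Cr + 1,890.00 Cr = 13,417.03 Cr

13,417.03 Cr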